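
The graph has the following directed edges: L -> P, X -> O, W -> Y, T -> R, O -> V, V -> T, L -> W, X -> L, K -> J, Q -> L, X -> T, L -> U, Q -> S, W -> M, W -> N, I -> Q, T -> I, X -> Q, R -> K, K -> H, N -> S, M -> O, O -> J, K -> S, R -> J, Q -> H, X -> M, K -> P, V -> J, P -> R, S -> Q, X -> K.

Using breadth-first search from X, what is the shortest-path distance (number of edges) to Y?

Level 0: X
Level 1: K, L, M, O, Q, T
Level 2: H, I, J, P, R, S, U, V, W
Level 3: N, Y
Y first appears at level 3.

3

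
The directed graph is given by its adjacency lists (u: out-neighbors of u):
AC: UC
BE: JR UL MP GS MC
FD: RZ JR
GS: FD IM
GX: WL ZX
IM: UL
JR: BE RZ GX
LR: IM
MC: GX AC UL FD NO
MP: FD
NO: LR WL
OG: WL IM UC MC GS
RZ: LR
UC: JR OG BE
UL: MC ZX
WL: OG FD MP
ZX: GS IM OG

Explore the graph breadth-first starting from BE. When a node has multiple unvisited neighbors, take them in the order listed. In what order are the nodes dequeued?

Visit BE; enqueue JR, UL, MP, GS, MC → queue [JR, UL, MP, GS, MC]
Visit JR; enqueue RZ, GX → queue [UL, MP, GS, MC, RZ, GX]
Visit UL; enqueue ZX → queue [MP, GS, MC, RZ, GX, ZX]
Visit MP; enqueue FD → queue [GS, MC, RZ, GX, ZX, FD]
Visit GS; enqueue IM → queue [MC, RZ, GX, ZX, FD, IM]
Visit MC; enqueue AC, NO → queue [RZ, GX, ZX, FD, IM, AC, NO]
Visit RZ; enqueue LR → queue [GX, ZX, FD, IM, AC, NO, LR]
Visit GX; enqueue WL → queue [ZX, FD, IM, AC, NO, LR, WL]
Visit ZX; enqueue OG → queue [FD, IM, AC, NO, LR, WL, OG]
Visit FD → queue [IM, AC, NO, LR, WL, OG]
Visit IM → queue [AC, NO, LR, WL, OG]
Visit AC; enqueue UC → queue [NO, LR, WL, OG, UC]
Visit NO → queue [LR, WL, OG, UC]
Visit LR → queue [WL, OG, UC]
Visit WL → queue [OG, UC]
Visit OG → queue [UC]
Visit UC → queue []

BE → JR → UL → MP → GS → MC → RZ → GX → ZX → FD → IM → AC → NO → LR → WL → OG → UC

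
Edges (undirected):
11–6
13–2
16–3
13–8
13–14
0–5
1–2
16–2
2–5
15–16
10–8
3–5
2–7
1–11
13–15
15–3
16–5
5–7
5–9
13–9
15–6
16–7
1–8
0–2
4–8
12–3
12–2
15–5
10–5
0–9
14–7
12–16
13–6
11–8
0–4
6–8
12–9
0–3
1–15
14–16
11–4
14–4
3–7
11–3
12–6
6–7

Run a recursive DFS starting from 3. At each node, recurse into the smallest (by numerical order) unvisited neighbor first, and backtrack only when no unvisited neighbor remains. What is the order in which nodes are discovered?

3 0 2 1 8 4 11 6 7 5 9 12 16 14 13 15 10

Visit 3
3 → 0
0 → 2
2 → 1
1 → 8
8 → 4
4 → 11
11 → 6
6 → 7
7 → 5
5 → 9
9 → 12
12 → 16
16 → 14
14 → 13
13 → 15
5 → 10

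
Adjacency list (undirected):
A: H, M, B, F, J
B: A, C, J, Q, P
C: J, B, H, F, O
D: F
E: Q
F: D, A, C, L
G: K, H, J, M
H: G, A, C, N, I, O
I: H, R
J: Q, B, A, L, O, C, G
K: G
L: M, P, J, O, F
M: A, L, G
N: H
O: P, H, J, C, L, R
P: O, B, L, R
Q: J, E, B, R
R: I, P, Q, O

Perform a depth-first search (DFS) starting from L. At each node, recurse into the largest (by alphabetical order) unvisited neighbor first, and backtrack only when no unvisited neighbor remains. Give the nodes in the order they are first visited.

L -> P -> R -> Q -> J -> O -> H -> N -> I -> G -> M -> A -> F -> D -> C -> B -> K -> E

Visit L
L → P
P → R
R → Q
Q → J
J → O
O → H
H → N
H → I
H → G
G → M
M → A
A → F
F → D
F → C
C → B
G → K
Q → E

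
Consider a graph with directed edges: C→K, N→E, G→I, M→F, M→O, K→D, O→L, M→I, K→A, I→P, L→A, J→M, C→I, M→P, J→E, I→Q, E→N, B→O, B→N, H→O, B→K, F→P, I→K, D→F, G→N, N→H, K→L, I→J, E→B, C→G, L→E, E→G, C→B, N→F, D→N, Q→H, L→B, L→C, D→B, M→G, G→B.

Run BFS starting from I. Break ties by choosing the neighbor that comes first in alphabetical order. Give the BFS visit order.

I, J, K, P, Q, E, M, A, D, L, H, B, G, N, F, O, C

Visit I; enqueue J, K, P, Q → queue [J, K, P, Q]
Visit J; enqueue E, M → queue [K, P, Q, E, M]
Visit K; enqueue A, D, L → queue [P, Q, E, M, A, D, L]
Visit P → queue [Q, E, M, A, D, L]
Visit Q; enqueue H → queue [E, M, A, D, L, H]
Visit E; enqueue B, G, N → queue [M, A, D, L, H, B, G, N]
Visit M; enqueue F, O → queue [A, D, L, H, B, G, N, F, O]
Visit A → queue [D, L, H, B, G, N, F, O]
Visit D → queue [L, H, B, G, N, F, O]
Visit L; enqueue C → queue [H, B, G, N, F, O, C]
Visit H → queue [B, G, N, F, O, C]
Visit B → queue [G, N, F, O, C]
Visit G → queue [N, F, O, C]
Visit N → queue [F, O, C]
Visit F → queue [O, C]
Visit O → queue [C]
Visit C → queue []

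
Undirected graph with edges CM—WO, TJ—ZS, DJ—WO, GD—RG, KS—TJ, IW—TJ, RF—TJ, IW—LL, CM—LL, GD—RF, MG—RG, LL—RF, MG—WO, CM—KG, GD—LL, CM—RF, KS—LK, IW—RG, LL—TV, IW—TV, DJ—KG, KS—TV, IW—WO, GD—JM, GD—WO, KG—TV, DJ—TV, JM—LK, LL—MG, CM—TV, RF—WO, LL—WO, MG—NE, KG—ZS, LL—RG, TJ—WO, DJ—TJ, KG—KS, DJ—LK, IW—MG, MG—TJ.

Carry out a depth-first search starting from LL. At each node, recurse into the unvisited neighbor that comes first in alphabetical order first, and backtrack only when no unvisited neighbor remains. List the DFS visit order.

Visit LL
LL → CM
CM → KG
KG → DJ
DJ → LK
LK → JM
JM → GD
GD → RF
RF → TJ
TJ → IW
IW → MG
MG → NE
MG → RG
MG → WO
IW → TV
TV → KS
TJ → ZS

LL, CM, KG, DJ, LK, JM, GD, RF, TJ, IW, MG, NE, RG, WO, TV, KS, ZS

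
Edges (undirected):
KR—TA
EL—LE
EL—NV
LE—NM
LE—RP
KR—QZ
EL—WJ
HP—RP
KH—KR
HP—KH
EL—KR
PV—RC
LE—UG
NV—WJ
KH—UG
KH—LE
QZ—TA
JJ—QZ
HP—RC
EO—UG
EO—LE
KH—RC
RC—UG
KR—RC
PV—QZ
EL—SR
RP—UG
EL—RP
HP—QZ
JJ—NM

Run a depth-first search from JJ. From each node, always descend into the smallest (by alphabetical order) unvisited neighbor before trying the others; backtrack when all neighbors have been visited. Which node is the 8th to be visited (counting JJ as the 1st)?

Visit JJ
JJ → NM
NM → LE
LE → EL
EL → KR
KR → KH
KH → HP
HP → QZ
QZ → PV
PV → RC
RC → UG
UG → EO
UG → RP
QZ → TA
EL → NV
NV → WJ
EL → SR

Visit order: JJ, NM, LE, EL, KR, KH, HP, QZ, PV, RC, UG, EO, RP, TA, NV, WJ, SR

QZ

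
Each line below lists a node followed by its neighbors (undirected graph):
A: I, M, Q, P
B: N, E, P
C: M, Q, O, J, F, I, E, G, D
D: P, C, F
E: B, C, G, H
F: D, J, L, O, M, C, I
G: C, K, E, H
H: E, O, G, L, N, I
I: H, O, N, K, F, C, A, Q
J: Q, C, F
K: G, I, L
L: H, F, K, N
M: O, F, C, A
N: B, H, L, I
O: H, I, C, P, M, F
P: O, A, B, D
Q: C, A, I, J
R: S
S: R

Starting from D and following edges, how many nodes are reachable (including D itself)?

BFS from D visits: D, P, C, F, O, A, B, M, Q, J, I, E, G, L, H, N, K
Reachable nodes: 17 of 19 total.

17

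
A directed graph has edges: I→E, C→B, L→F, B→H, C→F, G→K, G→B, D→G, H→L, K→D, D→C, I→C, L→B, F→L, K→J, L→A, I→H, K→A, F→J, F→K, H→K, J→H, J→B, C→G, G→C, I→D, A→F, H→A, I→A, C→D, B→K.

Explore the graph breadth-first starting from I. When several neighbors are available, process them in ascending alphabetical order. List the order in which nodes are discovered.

Visit I; enqueue A, C, D, E, H → queue [A, C, D, E, H]
Visit A; enqueue F → queue [C, D, E, H, F]
Visit C; enqueue B, G → queue [D, E, H, F, B, G]
Visit D → queue [E, H, F, B, G]
Visit E → queue [H, F, B, G]
Visit H; enqueue K, L → queue [F, B, G, K, L]
Visit F; enqueue J → queue [B, G, K, L, J]
Visit B → queue [G, K, L, J]
Visit G → queue [K, L, J]
Visit K → queue [L, J]
Visit L → queue [J]
Visit J → queue []

I, A, C, D, E, H, F, B, G, K, L, J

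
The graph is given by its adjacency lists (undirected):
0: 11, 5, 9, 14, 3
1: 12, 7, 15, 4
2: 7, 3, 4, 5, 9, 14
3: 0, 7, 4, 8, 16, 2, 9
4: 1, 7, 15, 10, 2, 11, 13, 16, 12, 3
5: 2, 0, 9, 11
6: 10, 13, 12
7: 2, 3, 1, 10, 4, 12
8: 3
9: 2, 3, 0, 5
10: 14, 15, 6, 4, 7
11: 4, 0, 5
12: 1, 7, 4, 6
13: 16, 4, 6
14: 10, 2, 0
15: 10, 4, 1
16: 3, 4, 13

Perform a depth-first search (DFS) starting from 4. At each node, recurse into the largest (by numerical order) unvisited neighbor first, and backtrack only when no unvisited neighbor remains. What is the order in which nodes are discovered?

4 16 13 6 12 7 10 15 1 14 2 9 5 11 0 3 8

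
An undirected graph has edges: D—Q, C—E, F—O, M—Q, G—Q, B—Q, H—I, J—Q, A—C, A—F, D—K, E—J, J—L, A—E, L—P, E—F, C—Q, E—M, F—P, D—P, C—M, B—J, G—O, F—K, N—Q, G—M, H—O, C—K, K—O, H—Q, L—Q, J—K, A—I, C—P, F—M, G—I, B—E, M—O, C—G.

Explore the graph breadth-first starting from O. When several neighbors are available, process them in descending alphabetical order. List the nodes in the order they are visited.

Visit O; enqueue M, K, H, G, F → queue [M, K, H, G, F]
Visit M; enqueue Q, E, C → queue [K, H, G, F, Q, E, C]
Visit K; enqueue J, D → queue [H, G, F, Q, E, C, J, D]
Visit H; enqueue I → queue [G, F, Q, E, C, J, D, I]
Visit G → queue [F, Q, E, C, J, D, I]
Visit F; enqueue P, A → queue [Q, E, C, J, D, I, P, A]
Visit Q; enqueue N, L, B → queue [E, C, J, D, I, P, A, N, L, B]
Visit E → queue [C, J, D, I, P, A, N, L, B]
Visit C → queue [J, D, I, P, A, N, L, B]
Visit J → queue [D, I, P, A, N, L, B]
Visit D → queue [I, P, A, N, L, B]
Visit I → queue [P, A, N, L, B]
Visit P → queue [A, N, L, B]
Visit A → queue [N, L, B]
Visit N → queue [L, B]
Visit L → queue [B]
Visit B → queue []

O, M, K, H, G, F, Q, E, C, J, D, I, P, A, N, L, B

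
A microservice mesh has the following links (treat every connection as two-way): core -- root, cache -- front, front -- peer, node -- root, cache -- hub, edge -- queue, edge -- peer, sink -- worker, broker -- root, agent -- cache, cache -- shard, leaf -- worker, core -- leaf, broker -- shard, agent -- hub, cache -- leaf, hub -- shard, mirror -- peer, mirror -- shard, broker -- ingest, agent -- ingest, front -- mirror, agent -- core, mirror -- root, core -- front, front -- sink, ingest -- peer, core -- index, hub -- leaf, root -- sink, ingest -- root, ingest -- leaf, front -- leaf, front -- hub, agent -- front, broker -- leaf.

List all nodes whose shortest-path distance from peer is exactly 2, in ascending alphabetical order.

Level 0: peer
Level 1: edge, front, ingest, mirror
Level 2: agent, broker, cache, core, hub, leaf, queue, root, shard, sink
Level 3: index, node, worker

agent, broker, cache, core, hub, leaf, queue, root, shard, sink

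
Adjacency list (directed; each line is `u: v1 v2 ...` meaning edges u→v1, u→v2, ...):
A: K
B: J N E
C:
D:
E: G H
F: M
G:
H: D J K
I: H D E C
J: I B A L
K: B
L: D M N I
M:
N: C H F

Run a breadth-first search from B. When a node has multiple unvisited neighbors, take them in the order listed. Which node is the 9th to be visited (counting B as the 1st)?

Visit B; enqueue J, N, E → queue [J, N, E]
Visit J; enqueue I, A, L → queue [N, E, I, A, L]
Visit N; enqueue C, H, F → queue [E, I, A, L, C, H, F]
Visit E; enqueue G → queue [I, A, L, C, H, F, G]
Visit I; enqueue D → queue [A, L, C, H, F, G, D]
Visit A; enqueue K → queue [L, C, H, F, G, D, K]
Visit L; enqueue M → queue [C, H, F, G, D, K, M]
Visit C → queue [H, F, G, D, K, M]
Visit H → queue [F, G, D, K, M]
Visit F → queue [G, D, K, M]
Visit G → queue [D, K, M]
Visit D → queue [K, M]
Visit K → queue [M]
Visit M → queue []

Visit order: B, J, N, E, I, A, L, C, H, F, G, D, K, M

H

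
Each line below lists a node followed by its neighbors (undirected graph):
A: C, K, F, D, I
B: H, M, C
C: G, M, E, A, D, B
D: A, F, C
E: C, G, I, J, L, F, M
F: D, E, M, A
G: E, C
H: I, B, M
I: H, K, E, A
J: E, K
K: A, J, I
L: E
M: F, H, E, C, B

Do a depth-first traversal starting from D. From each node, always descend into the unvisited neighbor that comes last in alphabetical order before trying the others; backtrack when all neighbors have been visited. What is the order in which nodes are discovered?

D -> F -> M -> H -> I -> K -> J -> E -> L -> G -> C -> B -> A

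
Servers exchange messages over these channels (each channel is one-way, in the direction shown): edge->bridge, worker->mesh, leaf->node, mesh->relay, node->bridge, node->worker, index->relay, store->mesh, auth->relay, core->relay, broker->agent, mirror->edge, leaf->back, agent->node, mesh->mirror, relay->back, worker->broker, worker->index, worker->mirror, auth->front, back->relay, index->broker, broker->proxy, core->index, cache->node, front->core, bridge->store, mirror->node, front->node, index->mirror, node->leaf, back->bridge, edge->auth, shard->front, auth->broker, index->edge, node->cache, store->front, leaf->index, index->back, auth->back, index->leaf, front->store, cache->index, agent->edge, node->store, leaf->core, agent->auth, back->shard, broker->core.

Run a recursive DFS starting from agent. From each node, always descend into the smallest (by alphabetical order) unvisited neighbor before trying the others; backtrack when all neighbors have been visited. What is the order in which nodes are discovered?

agent auth back bridge store front core index broker proxy edge leaf node cache worker mesh mirror relay shard

Visit agent
agent → auth
auth → back
back → bridge
bridge → store
store → front
front → core
core → index
index → broker
broker → proxy
index → edge
index → leaf
leaf → node
node → cache
node → worker
worker → mesh
mesh → mirror
mesh → relay
back → shard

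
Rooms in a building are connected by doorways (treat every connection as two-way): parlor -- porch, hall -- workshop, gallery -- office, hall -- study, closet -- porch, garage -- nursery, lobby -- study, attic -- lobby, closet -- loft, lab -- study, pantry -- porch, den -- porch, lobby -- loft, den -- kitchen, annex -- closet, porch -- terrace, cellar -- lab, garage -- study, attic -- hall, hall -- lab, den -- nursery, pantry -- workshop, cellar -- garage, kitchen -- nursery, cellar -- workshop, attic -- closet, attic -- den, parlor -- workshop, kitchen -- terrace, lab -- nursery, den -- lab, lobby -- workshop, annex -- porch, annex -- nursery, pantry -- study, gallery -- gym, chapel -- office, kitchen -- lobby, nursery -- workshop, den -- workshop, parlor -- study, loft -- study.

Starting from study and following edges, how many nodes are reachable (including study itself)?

18

BFS from study visits: study, parlor, pantry, loft, lobby, lab, hall, garage, workshop, porch, closet, kitchen, attic, nursery, den, cellar, terrace, annex
Reachable nodes: 18 of 22 total.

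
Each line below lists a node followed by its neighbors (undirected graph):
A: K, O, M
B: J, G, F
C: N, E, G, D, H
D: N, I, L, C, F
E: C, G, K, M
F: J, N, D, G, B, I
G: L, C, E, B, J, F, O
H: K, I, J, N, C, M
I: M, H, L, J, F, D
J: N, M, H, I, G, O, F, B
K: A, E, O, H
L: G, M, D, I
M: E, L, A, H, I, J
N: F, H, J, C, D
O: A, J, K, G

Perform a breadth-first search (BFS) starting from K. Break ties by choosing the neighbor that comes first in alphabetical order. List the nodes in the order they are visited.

Visit K; enqueue A, E, H, O → queue [A, E, H, O]
Visit A; enqueue M → queue [E, H, O, M]
Visit E; enqueue C, G → queue [H, O, M, C, G]
Visit H; enqueue I, J, N → queue [O, M, C, G, I, J, N]
Visit O → queue [M, C, G, I, J, N]
Visit M; enqueue L → queue [C, G, I, J, N, L]
Visit C; enqueue D → queue [G, I, J, N, L, D]
Visit G; enqueue B, F → queue [I, J, N, L, D, B, F]
Visit I → queue [J, N, L, D, B, F]
Visit J → queue [N, L, D, B, F]
Visit N → queue [L, D, B, F]
Visit L → queue [D, B, F]
Visit D → queue [B, F]
Visit B → queue [F]
Visit F → queue []

K → A → E → H → O → M → C → G → I → J → N → L → D → B → F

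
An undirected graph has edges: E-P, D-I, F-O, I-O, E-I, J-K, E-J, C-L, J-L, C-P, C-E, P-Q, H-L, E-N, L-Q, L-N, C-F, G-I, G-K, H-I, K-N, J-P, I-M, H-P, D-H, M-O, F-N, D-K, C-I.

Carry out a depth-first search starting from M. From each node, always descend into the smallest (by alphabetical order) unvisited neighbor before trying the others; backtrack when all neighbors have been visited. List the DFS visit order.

M -> I -> C -> E -> J -> K -> D -> H -> L -> N -> F -> O -> Q -> P -> G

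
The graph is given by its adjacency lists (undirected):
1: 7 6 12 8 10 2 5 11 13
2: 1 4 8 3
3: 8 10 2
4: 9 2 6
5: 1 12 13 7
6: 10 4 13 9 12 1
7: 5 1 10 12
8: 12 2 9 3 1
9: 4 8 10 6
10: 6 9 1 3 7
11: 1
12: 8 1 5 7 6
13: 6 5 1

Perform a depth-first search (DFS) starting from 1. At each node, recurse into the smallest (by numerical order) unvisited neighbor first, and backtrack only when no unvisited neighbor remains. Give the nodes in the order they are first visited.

1 → 2 → 3 → 8 → 9 → 4 → 6 → 10 → 7 → 5 → 12 → 13 → 11

Visit 1
1 → 2
2 → 3
3 → 8
8 → 9
9 → 4
4 → 6
6 → 10
10 → 7
7 → 5
5 → 12
5 → 13
1 → 11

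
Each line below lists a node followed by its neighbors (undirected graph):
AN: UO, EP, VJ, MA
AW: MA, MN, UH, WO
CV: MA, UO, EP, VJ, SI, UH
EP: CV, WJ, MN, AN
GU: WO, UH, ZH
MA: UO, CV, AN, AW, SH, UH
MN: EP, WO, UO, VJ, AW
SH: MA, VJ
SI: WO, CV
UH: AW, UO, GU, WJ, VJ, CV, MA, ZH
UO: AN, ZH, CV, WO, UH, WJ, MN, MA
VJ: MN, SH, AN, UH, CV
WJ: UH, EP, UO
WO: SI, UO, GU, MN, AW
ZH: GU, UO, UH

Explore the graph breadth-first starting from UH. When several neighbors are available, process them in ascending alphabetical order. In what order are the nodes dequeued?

UH -> AW -> CV -> GU -> MA -> UO -> VJ -> WJ -> ZH -> MN -> WO -> EP -> SI -> AN -> SH

Visit UH; enqueue AW, CV, GU, MA, UO, VJ, WJ, ZH → queue [AW, CV, GU, MA, UO, VJ, WJ, ZH]
Visit AW; enqueue MN, WO → queue [CV, GU, MA, UO, VJ, WJ, ZH, MN, WO]
Visit CV; enqueue EP, SI → queue [GU, MA, UO, VJ, WJ, ZH, MN, WO, EP, SI]
Visit GU → queue [MA, UO, VJ, WJ, ZH, MN, WO, EP, SI]
Visit MA; enqueue AN, SH → queue [UO, VJ, WJ, ZH, MN, WO, EP, SI, AN, SH]
Visit UO → queue [VJ, WJ, ZH, MN, WO, EP, SI, AN, SH]
Visit VJ → queue [WJ, ZH, MN, WO, EP, SI, AN, SH]
Visit WJ → queue [ZH, MN, WO, EP, SI, AN, SH]
Visit ZH → queue [MN, WO, EP, SI, AN, SH]
Visit MN → queue [WO, EP, SI, AN, SH]
Visit WO → queue [EP, SI, AN, SH]
Visit EP → queue [SI, AN, SH]
Visit SI → queue [AN, SH]
Visit AN → queue [SH]
Visit SH → queue []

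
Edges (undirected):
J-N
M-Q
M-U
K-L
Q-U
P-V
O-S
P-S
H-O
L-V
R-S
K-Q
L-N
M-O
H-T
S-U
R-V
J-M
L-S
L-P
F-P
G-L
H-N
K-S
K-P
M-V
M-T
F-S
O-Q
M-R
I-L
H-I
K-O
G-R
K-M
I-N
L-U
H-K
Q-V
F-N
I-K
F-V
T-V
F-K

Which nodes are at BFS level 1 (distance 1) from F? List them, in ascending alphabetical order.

Level 0: F
Level 1: K, N, P, S, V
Level 2: H, I, J, L, M, O, Q, R, T, U
Level 3: G

K, N, P, S, V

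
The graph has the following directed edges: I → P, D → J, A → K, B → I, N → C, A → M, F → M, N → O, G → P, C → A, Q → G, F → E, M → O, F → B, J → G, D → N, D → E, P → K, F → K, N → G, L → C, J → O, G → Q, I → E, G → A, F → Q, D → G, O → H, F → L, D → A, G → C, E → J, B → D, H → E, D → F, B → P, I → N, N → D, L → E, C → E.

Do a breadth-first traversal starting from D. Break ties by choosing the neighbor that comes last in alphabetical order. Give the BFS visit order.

D, N, J, G, F, E, A, O, C, Q, P, M, L, K, B, H, I

Visit D; enqueue N, J, G, F, E, A → queue [N, J, G, F, E, A]
Visit N; enqueue O, C → queue [J, G, F, E, A, O, C]
Visit J → queue [G, F, E, A, O, C]
Visit G; enqueue Q, P → queue [F, E, A, O, C, Q, P]
Visit F; enqueue M, L, K, B → queue [E, A, O, C, Q, P, M, L, K, B]
Visit E → queue [A, O, C, Q, P, M, L, K, B]
Visit A → queue [O, C, Q, P, M, L, K, B]
Visit O; enqueue H → queue [C, Q, P, M, L, K, B, H]
Visit C → queue [Q, P, M, L, K, B, H]
Visit Q → queue [P, M, L, K, B, H]
Visit P → queue [M, L, K, B, H]
Visit M → queue [L, K, B, H]
Visit L → queue [K, B, H]
Visit K → queue [B, H]
Visit B; enqueue I → queue [H, I]
Visit H → queue [I]
Visit I → queue []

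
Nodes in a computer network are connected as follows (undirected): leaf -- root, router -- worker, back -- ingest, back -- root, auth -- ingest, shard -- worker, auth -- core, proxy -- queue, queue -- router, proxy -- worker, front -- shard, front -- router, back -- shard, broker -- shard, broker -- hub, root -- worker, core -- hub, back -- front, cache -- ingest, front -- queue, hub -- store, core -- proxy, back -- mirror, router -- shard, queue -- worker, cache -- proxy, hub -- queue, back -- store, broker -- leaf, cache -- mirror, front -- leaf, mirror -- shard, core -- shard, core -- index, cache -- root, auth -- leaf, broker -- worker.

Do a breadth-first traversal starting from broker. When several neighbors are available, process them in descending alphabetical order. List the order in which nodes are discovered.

broker, worker, shard, leaf, hub, router, root, queue, proxy, mirror, front, core, back, auth, store, cache, index, ingest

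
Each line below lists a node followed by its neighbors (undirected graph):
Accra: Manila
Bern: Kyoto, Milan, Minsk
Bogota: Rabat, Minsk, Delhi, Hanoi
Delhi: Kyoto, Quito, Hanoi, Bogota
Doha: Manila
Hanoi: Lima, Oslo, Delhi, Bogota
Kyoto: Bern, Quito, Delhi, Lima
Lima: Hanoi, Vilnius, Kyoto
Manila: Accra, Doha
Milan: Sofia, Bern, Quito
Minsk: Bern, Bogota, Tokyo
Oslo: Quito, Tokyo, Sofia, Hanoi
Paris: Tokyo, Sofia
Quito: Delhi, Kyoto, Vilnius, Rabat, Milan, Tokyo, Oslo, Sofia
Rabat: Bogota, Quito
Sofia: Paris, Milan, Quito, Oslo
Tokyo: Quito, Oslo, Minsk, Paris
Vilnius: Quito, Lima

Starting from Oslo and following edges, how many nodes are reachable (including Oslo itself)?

15

BFS from Oslo visits: Oslo, Quito, Tokyo, Sofia, Hanoi, Delhi, Kyoto, Vilnius, Rabat, Milan, Minsk, Paris, Lima, Bogota, Bern
Reachable nodes: 15 of 18 total.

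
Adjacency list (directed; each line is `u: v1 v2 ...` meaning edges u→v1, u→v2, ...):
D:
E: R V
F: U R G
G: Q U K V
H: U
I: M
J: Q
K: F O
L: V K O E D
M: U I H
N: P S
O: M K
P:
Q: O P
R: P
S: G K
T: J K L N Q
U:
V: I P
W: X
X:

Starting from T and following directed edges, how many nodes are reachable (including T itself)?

19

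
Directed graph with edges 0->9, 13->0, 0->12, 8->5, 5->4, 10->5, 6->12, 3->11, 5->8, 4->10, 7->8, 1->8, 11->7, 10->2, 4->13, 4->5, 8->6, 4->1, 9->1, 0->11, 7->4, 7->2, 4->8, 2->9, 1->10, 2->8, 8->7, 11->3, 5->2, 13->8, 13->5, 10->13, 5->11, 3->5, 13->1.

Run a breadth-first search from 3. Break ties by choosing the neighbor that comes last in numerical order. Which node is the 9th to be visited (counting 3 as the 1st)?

Visit 3; enqueue 11, 5 → queue [11, 5]
Visit 11; enqueue 7 → queue [5, 7]
Visit 5; enqueue 8, 4, 2 → queue [7, 8, 4, 2]
Visit 7 → queue [8, 4, 2]
Visit 8; enqueue 6 → queue [4, 2, 6]
Visit 4; enqueue 13, 10, 1 → queue [2, 6, 13, 10, 1]
Visit 2; enqueue 9 → queue [6, 13, 10, 1, 9]
Visit 6; enqueue 12 → queue [13, 10, 1, 9, 12]
Visit 13; enqueue 0 → queue [10, 1, 9, 12, 0]
Visit 10 → queue [1, 9, 12, 0]
Visit 1 → queue [9, 12, 0]
Visit 9 → queue [12, 0]
Visit 12 → queue [0]
Visit 0 → queue []

Visit order: 3, 11, 5, 7, 8, 4, 2, 6, 13, 10, 1, 9, 12, 0

13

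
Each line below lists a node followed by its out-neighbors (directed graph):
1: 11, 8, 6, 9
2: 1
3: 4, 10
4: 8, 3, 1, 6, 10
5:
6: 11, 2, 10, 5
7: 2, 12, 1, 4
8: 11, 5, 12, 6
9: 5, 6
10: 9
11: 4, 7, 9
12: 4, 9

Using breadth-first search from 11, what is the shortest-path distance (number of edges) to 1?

2

Level 0: 11
Level 1: 4, 7, 9
Level 2: 1, 2, 3, 5, 6, 8, 10, 12
1 first appears at level 2.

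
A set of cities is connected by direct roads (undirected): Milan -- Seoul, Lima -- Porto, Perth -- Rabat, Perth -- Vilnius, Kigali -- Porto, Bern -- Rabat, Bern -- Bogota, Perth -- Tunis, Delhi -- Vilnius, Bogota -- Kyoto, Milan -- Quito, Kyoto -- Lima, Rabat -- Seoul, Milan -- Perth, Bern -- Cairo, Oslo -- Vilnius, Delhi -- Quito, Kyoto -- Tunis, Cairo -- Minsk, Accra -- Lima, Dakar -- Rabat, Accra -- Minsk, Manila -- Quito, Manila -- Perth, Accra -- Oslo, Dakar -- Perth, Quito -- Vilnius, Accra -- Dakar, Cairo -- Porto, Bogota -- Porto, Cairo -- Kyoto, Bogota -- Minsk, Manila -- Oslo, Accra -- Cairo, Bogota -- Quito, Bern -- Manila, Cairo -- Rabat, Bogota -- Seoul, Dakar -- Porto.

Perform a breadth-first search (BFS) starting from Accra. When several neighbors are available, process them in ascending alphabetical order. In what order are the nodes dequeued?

Accra -> Cairo -> Dakar -> Lima -> Minsk -> Oslo -> Bern -> Kyoto -> Porto -> Rabat -> Perth -> Bogota -> Manila -> Vilnius -> Tunis -> Kigali -> Seoul -> Milan -> Quito -> Delhi

Visit Accra; enqueue Cairo, Dakar, Lima, Minsk, Oslo → queue [Cairo, Dakar, Lima, Minsk, Oslo]
Visit Cairo; enqueue Bern, Kyoto, Porto, Rabat → queue [Dakar, Lima, Minsk, Oslo, Bern, Kyoto, Porto, Rabat]
Visit Dakar; enqueue Perth → queue [Lima, Minsk, Oslo, Bern, Kyoto, Porto, Rabat, Perth]
Visit Lima → queue [Minsk, Oslo, Bern, Kyoto, Porto, Rabat, Perth]
Visit Minsk; enqueue Bogota → queue [Oslo, Bern, Kyoto, Porto, Rabat, Perth, Bogota]
Visit Oslo; enqueue Manila, Vilnius → queue [Bern, Kyoto, Porto, Rabat, Perth, Bogota, Manila, Vilnius]
Visit Bern → queue [Kyoto, Porto, Rabat, Perth, Bogota, Manila, Vilnius]
Visit Kyoto; enqueue Tunis → queue [Porto, Rabat, Perth, Bogota, Manila, Vilnius, Tunis]
Visit Porto; enqueue Kigali → queue [Rabat, Perth, Bogota, Manila, Vilnius, Tunis, Kigali]
Visit Rabat; enqueue Seoul → queue [Perth, Bogota, Manila, Vilnius, Tunis, Kigali, Seoul]
Visit Perth; enqueue Milan → queue [Bogota, Manila, Vilnius, Tunis, Kigali, Seoul, Milan]
Visit Bogota; enqueue Quito → queue [Manila, Vilnius, Tunis, Kigali, Seoul, Milan, Quito]
Visit Manila → queue [Vilnius, Tunis, Kigali, Seoul, Milan, Quito]
Visit Vilnius; enqueue Delhi → queue [Tunis, Kigali, Seoul, Milan, Quito, Delhi]
Visit Tunis → queue [Kigali, Seoul, Milan, Quito, Delhi]
Visit Kigali → queue [Seoul, Milan, Quito, Delhi]
Visit Seoul → queue [Milan, Quito, Delhi]
Visit Milan → queue [Quito, Delhi]
Visit Quito → queue [Delhi]
Visit Delhi → queue []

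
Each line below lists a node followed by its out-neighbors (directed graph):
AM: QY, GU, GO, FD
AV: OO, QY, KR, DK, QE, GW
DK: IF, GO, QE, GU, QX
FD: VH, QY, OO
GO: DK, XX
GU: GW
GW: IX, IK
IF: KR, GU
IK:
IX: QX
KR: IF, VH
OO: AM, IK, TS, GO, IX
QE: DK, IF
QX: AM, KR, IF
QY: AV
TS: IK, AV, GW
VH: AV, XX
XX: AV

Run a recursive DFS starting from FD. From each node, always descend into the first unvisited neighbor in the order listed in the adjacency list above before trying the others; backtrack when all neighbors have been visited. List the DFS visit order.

Visit FD
FD → VH
VH → AV
AV → OO
OO → AM
AM → QY
AM → GU
GU → GW
GW → IX
IX → QX
QX → KR
KR → IF
GW → IK
AM → GO
GO → DK
DK → QE
GO → XX
OO → TS

FD, VH, AV, OO, AM, QY, GU, GW, IX, QX, KR, IF, IK, GO, DK, QE, XX, TS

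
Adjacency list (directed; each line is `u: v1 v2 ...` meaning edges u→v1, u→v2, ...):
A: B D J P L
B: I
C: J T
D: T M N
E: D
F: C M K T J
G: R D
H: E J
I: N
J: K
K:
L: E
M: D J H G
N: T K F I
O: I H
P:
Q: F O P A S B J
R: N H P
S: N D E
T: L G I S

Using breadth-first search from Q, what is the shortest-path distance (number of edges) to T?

2

Level 0: Q
Level 1: A, B, F, J, O, P, S
Level 2: C, D, E, H, I, K, L, M, N, T
Level 3: G
Level 4: R
T first appears at level 2.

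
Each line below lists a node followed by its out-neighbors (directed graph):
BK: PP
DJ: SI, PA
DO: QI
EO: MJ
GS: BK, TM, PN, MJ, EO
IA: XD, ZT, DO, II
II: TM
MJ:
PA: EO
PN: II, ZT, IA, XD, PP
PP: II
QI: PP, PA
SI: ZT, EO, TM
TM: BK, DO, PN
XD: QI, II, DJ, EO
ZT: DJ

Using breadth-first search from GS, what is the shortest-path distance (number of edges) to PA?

4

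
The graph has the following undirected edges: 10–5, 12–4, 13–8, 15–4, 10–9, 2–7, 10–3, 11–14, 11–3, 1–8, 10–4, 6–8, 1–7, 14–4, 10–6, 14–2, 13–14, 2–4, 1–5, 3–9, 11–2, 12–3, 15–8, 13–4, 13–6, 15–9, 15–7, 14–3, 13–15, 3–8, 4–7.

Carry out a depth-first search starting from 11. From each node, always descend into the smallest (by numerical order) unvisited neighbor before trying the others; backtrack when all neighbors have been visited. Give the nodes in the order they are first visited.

Visit 11
11 → 2
2 → 4
4 → 7
7 → 1
1 → 5
5 → 10
10 → 3
3 → 8
8 → 6
6 → 13
13 → 14
13 → 15
15 → 9
3 → 12

11 -> 2 -> 4 -> 7 -> 1 -> 5 -> 10 -> 3 -> 8 -> 6 -> 13 -> 14 -> 15 -> 9 -> 12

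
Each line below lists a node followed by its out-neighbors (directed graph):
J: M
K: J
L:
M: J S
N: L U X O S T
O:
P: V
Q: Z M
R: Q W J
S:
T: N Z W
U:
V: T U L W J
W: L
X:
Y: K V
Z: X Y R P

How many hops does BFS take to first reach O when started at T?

2

Level 0: T
Level 1: N, W, Z
Level 2: L, O, P, R, S, U, X, Y
Level 3: J, K, Q, V
Level 4: M
O first appears at level 2.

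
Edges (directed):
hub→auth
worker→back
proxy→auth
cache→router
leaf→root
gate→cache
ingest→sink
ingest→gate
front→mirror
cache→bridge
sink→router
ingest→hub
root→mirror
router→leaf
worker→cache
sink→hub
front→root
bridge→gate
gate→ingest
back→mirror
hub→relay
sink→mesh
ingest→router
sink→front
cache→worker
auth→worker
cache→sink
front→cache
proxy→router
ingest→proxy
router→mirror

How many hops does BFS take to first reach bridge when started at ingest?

Level 0: ingest
Level 1: gate, hub, proxy, router, sink
Level 2: auth, cache, front, leaf, mesh, mirror, relay
Level 3: bridge, root, worker
Level 4: back
bridge first appears at level 3.

3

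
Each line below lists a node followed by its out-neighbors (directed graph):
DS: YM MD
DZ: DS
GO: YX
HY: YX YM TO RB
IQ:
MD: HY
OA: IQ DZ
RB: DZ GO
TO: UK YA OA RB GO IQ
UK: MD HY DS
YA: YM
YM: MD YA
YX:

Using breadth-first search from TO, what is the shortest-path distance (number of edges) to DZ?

2

Level 0: TO
Level 1: GO, IQ, OA, RB, UK, YA
Level 2: DS, DZ, HY, MD, YM, YX
DZ first appears at level 2.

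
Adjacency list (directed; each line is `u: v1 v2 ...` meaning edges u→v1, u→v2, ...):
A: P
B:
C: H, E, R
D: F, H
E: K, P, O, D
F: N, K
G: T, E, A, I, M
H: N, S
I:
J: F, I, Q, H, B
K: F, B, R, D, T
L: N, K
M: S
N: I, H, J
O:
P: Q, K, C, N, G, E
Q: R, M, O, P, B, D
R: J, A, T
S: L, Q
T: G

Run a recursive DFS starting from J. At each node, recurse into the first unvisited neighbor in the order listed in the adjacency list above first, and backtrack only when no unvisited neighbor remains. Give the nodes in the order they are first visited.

J, F, N, I, H, S, L, K, B, R, A, P, Q, M, O, D, C, E, G, T

Visit J
J → F
F → N
N → I
N → H
H → S
S → L
L → K
K → B
K → R
R → A
A → P
P → Q
Q → M
Q → O
Q → D
P → C
C → E
P → G
G → T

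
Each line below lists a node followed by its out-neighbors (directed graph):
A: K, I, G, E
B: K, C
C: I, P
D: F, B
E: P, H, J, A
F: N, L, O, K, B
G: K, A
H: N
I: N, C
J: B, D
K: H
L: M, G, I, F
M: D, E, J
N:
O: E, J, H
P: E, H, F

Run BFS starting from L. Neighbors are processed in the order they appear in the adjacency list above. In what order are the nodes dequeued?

Visit L; enqueue M, G, I, F → queue [M, G, I, F]
Visit M; enqueue D, E, J → queue [G, I, F, D, E, J]
Visit G; enqueue K, A → queue [I, F, D, E, J, K, A]
Visit I; enqueue N, C → queue [F, D, E, J, K, A, N, C]
Visit F; enqueue O, B → queue [D, E, J, K, A, N, C, O, B]
Visit D → queue [E, J, K, A, N, C, O, B]
Visit E; enqueue P, H → queue [J, K, A, N, C, O, B, P, H]
Visit J → queue [K, A, N, C, O, B, P, H]
Visit K → queue [A, N, C, O, B, P, H]
Visit A → queue [N, C, O, B, P, H]
Visit N → queue [C, O, B, P, H]
Visit C → queue [O, B, P, H]
Visit O → queue [B, P, H]
Visit B → queue [P, H]
Visit P → queue [H]
Visit H → queue []

L → M → G → I → F → D → E → J → K → A → N → C → O → B → P → H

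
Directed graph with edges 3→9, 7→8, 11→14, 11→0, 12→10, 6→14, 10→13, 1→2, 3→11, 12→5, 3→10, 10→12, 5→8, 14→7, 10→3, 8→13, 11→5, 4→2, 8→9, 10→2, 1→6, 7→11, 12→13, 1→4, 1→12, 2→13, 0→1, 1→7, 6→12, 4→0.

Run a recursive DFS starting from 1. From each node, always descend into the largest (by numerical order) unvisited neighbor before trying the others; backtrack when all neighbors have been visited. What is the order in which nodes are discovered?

Visit 1
1 → 12
12 → 13
12 → 10
10 → 3
3 → 11
11 → 14
14 → 7
7 → 8
8 → 9
11 → 5
11 → 0
10 → 2
1 → 6
1 → 4

1 -> 12 -> 13 -> 10 -> 3 -> 11 -> 14 -> 7 -> 8 -> 9 -> 5 -> 0 -> 2 -> 6 -> 4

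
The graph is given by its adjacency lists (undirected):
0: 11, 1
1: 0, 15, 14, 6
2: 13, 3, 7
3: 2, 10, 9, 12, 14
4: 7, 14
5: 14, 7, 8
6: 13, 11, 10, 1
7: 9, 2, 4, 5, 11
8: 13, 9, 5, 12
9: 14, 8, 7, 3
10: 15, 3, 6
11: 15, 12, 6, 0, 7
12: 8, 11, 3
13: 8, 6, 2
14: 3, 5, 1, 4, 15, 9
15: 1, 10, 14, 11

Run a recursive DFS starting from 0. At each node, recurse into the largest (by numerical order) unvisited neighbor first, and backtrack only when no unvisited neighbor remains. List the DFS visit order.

Visit 0
0 → 11
11 → 15
15 → 14
14 → 9
9 → 8
8 → 13
13 → 6
6 → 10
10 → 3
3 → 12
3 → 2
2 → 7
7 → 5
7 → 4
6 → 1

0 11 15 14 9 8 13 6 10 3 12 2 7 5 4 1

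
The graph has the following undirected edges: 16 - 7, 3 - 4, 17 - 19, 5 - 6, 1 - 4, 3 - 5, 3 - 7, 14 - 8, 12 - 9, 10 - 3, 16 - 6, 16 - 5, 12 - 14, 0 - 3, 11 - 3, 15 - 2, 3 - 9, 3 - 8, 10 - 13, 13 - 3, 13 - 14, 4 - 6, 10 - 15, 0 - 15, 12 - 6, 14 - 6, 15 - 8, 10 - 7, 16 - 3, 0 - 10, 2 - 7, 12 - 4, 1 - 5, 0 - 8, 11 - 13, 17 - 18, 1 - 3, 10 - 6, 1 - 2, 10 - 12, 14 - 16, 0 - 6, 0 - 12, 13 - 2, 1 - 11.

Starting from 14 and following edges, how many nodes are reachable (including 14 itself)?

17

BFS from 14 visits: 14, 16, 13, 12, 8, 6, 7, 5, 3, 11, 10, 2, 9, 4, 0, 15, 1
Reachable nodes: 17 of 20 total.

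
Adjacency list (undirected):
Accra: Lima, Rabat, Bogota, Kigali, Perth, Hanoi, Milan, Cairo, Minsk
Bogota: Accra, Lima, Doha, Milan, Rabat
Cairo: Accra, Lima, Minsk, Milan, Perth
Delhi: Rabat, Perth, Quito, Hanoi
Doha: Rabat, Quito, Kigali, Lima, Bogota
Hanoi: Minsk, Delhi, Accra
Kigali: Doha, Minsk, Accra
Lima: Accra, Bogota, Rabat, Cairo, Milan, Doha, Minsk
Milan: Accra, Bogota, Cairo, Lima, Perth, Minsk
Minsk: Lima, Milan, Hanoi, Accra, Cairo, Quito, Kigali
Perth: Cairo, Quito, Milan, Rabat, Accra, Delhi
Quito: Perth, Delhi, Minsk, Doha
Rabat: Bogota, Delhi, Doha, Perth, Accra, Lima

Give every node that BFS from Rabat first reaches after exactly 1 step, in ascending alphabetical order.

Level 0: Rabat
Level 1: Accra, Bogota, Delhi, Doha, Lima, Perth
Level 2: Cairo, Hanoi, Kigali, Milan, Minsk, Quito

Accra, Bogota, Delhi, Doha, Lima, Perth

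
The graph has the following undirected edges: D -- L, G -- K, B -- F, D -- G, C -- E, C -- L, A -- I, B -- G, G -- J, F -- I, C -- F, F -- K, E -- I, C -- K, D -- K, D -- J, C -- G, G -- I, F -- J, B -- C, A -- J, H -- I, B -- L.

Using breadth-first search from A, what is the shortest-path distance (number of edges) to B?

3

Level 0: A
Level 1: I, J
Level 2: D, E, F, G, H
Level 3: B, C, K, L
B first appears at level 3.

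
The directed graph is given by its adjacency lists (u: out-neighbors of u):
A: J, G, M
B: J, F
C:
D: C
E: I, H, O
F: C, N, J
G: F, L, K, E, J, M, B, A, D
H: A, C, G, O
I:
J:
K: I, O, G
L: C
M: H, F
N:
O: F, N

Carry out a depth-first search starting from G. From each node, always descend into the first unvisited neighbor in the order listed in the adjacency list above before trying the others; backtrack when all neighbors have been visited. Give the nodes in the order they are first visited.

G, F, C, N, J, L, K, I, O, E, H, A, M, B, D

Visit G
G → F
F → C
F → N
F → J
G → L
G → K
K → I
K → O
G → E
E → H
H → A
A → M
G → B
G → D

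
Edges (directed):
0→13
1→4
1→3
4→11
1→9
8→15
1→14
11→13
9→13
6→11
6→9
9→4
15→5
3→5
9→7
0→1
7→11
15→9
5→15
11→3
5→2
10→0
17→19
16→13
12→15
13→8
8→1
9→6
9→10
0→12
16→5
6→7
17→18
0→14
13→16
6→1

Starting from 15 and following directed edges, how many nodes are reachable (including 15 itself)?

BFS from 15 visits: 15, 5, 9, 2, 4, 6, 7, 10, 13, 11, 1, 0, 8, 16, 3, 14, 12
Reachable nodes: 17 of 20 total.

17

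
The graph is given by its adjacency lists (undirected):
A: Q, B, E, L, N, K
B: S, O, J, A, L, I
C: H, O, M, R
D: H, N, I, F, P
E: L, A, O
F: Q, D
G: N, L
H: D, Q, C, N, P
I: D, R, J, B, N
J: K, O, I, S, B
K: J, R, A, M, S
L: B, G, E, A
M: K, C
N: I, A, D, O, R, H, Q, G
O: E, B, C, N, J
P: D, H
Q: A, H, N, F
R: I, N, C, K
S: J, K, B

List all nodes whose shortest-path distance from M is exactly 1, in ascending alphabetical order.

Level 0: M
Level 1: C, K
Level 2: A, H, J, O, R, S
Level 3: B, D, E, I, L, N, P, Q
Level 4: F, G

C, K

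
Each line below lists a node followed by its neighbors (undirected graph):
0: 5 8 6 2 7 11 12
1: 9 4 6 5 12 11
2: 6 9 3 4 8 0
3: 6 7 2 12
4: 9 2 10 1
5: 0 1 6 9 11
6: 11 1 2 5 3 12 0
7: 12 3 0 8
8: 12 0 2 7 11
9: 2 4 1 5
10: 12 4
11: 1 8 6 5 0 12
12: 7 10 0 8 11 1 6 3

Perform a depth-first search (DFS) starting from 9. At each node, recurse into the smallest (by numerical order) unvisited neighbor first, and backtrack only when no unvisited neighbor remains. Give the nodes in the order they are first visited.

Visit 9
9 → 1
1 → 4
4 → 2
2 → 0
0 → 5
5 → 6
6 → 3
3 → 7
7 → 8
8 → 11
11 → 12
12 → 10

9, 1, 4, 2, 0, 5, 6, 3, 7, 8, 11, 12, 10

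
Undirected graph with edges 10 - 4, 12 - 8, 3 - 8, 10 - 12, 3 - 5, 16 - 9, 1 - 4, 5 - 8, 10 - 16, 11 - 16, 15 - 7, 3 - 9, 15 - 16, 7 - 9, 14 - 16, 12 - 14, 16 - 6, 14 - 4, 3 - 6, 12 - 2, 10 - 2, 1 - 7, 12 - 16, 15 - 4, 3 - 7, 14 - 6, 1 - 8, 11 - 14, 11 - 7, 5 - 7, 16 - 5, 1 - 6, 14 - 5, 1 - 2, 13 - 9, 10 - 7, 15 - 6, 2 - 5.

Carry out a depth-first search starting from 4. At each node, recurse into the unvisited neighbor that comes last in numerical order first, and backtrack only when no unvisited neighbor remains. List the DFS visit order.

4 15 16 14 12 10 7 11 9 13 3 8 5 2 1 6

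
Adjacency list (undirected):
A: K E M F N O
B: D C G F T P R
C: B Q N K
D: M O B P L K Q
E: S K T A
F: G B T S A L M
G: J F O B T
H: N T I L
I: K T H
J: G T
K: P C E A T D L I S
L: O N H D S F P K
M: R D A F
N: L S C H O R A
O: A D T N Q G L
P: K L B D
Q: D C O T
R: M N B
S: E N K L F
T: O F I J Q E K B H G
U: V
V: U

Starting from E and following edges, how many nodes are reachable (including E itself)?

BFS from E visits: E, S, K, T, A, N, L, F, P, C, D, I, O, J, Q, B, H, G, M, R
Reachable nodes: 20 of 22 total.

20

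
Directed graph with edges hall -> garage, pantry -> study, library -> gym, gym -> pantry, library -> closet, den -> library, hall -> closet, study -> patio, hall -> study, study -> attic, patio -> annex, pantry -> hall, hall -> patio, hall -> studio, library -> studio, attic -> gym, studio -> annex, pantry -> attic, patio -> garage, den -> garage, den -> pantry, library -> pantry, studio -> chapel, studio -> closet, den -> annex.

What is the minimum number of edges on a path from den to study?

Level 0: den
Level 1: annex, garage, library, pantry
Level 2: attic, closet, gym, hall, studio, study
Level 3: chapel, patio
study first appears at level 2.

2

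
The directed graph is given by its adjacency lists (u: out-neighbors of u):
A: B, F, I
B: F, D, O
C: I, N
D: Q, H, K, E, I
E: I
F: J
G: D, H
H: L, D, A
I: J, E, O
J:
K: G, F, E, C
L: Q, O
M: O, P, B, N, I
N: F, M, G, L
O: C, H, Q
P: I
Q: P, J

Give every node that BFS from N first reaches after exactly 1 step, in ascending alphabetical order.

Level 0: N
Level 1: F, G, L, M
Level 2: B, D, H, I, J, O, P, Q
Level 3: A, C, E, K

F, G, L, M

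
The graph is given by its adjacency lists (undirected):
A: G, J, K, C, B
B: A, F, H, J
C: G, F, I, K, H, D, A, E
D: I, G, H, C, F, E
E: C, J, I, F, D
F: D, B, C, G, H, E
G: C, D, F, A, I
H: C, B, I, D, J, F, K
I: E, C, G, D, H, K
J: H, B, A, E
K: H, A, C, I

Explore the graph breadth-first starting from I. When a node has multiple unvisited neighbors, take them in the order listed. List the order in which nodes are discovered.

Visit I; enqueue E, C, G, D, H, K → queue [E, C, G, D, H, K]
Visit E; enqueue J, F → queue [C, G, D, H, K, J, F]
Visit C; enqueue A → queue [G, D, H, K, J, F, A]
Visit G → queue [D, H, K, J, F, A]
Visit D → queue [H, K, J, F, A]
Visit H; enqueue B → queue [K, J, F, A, B]
Visit K → queue [J, F, A, B]
Visit J → queue [F, A, B]
Visit F → queue [A, B]
Visit A → queue [B]
Visit B → queue []

I, E, C, G, D, H, K, J, F, A, B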